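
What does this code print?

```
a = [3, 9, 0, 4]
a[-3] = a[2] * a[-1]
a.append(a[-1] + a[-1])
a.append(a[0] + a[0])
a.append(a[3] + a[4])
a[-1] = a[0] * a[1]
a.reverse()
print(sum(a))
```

21

a[-3] = a[2]*a[-1] = 0*4 = 0 → [3, 0, 0, 4]
append a[-1]+a[-1] = 4+4 = 8 → [3, 0, 0, 4, 8]
append a[0]+a[0] = 3+3 = 6 → [3, 0, 0, 4, 8, 6]
append a[3]+a[4] = 4+8 = 12 → [3, 0, 0, 4, 8, 6, 12]
a[-1] = a[0]*a[1] = 3*0 = 0 → [3, 0, 0, 4, 8, 6, 0]
reverse → [0, 6, 8, 4, 0, 0, 3]
sum = 21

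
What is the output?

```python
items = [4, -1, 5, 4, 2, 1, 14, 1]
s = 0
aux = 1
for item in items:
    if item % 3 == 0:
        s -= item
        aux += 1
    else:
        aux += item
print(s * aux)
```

item=4: not %3==0; aux=5
item=-1: not %3==0; aux=4
item=5: not %3==0; aux=9
item=4: not %3==0; aux=13
item=2: not %3==0; aux=15
item=1: not %3==0; aux=16
item=14: not %3==0; aux=30
item=1: not %3==0; aux=31
s*aux = 0*31 = 0

0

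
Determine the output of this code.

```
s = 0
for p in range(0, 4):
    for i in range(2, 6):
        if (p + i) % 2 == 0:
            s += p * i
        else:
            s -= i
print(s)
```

16

p=0,i=2: even sum, s = 0+0 = 0
p=0,i=3: odd sum, s = 0-3 = -3
p=0,i=4: even sum, s = (-3)+0 = -3
p=0,i=5: odd sum, s = (-3)-5 = -8
p=1,i=2: odd sum, s = (-8)-2 = -10
p=1,i=3: even sum, s = (-10)+3 = -7
p=1,i=4: odd sum, s = (-7)-4 = -11
p=1,i=5: even sum, s = (-11)+5 = -6
p=2,i=2: even sum, s = (-6)+4 = -2
p=2,i=3: odd sum, s = (-2)-3 = -5
p=2,i=4: even sum, s = (-5)+8 = 3
p=2,i=5: odd sum, s = 3-5 = -2
p=3,i=2: odd sum, s = (-2)-2 = -4
p=3,i=3: even sum, s = (-4)+9 = 5
p=3,i=4: odd sum, s = 5-4 = 1
p=3,i=5: even sum, s = 1+15 = 16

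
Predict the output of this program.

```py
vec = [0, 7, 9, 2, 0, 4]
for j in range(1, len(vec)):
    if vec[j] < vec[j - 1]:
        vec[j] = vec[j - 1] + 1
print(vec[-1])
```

j=1: 7>=0, unchanged → [0, 7, 9, 2, 0, 4]
j=2: 9>=7, unchanged → [0, 7, 9, 2, 0, 4]
j=3: 2<9, vec[3] = 9+1 = 10 → [0, 7, 9, 10, 0, 4]
j=4: 0<10, vec[4] = 10+1 = 11 → [0, 7, 9, 10, 11, 4]
j=5: 4<11, vec[5] = 11+1 = 12 → [0, 7, 9, 10, 11, 12]

12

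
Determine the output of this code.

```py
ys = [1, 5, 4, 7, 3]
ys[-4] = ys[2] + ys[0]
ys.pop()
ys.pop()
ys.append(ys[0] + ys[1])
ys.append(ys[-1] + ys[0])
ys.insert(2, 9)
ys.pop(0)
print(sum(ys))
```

ys[-4] = ys[2]+ys[0] = 4+1 = 5 → [1, 5, 4, 7, 3]
pop() removes 3 → [1, 5, 4, 7]
pop() removes 7 → [1, 5, 4]
append ys[0]+ys[1] = 1+5 = 6 → [1, 5, 4, 6]
append ys[-1]+ys[0] = 6+1 = 7 → [1, 5, 4, 6, 7]
insert 9 at 2 → [1, 5, 9, 4, 6, 7]
pop(0) removes 1 → [5, 9, 4, 6, 7]
sum = 31

31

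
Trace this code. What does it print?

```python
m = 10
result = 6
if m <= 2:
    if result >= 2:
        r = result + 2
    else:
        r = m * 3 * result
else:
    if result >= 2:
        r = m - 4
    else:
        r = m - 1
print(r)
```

m=10, result=6
m <= 2 is False; result >= 2 is True
→ r = m - 4 = 6

6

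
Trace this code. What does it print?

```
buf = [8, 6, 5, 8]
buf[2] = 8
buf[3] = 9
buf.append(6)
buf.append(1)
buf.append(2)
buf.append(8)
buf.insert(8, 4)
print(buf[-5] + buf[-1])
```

10

buf[2] = 8 → [8, 6, 8, 8]
buf[3] = 9 → [8, 6, 8, 9]
append 6 → [8, 6, 8, 9, 6]
append 1 → [8, 6, 8, 9, 6, 1]
append 2 → [8, 6, 8, 9, 6, 1, 2]
append 8 → [8, 6, 8, 9, 6, 1, 2, 8]
insert 4 at 8 → [8, 6, 8, 9, 6, 1, 2, 8, 4]
buf[-5]+buf[-1] = 6+4 = 10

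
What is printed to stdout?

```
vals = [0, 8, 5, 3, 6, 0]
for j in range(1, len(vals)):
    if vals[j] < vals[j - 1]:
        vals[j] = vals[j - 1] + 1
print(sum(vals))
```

50

j=1: 8>=0, unchanged → [0, 8, 5, 3, 6, 0]
j=2: 5<8, vals[2] = 8+1 = 9 → [0, 8, 9, 3, 6, 0]
j=3: 3<9, vals[3] = 9+1 = 10 → [0, 8, 9, 10, 6, 0]
j=4: 6<10, vals[4] = 10+1 = 11 → [0, 8, 9, 10, 11, 0]
j=5: 0<11, vals[5] = 11+1 = 12 → [0, 8, 9, 10, 11, 12]
sum = 50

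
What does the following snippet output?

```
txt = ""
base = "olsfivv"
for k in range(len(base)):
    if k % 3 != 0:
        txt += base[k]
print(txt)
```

lsiv

k=0: skip
k=1: add 'l' → 'l'
k=2: add 's' → 'ls'
k=3: skip
k=4: add 'i' → 'lsi'
k=5: add 'v' → 'lsiv'
k=6: skip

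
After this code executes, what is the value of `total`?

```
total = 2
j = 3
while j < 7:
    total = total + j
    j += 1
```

j=3: total = 2+3 = 5
j=4: total = 5+4 = 9
j=5: total = 9+5 = 14
j=6: total = 14+6 = 20

20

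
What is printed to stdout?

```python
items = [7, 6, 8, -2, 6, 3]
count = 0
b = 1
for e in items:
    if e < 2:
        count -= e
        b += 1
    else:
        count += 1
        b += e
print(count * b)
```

e=7: not <2, count = 0+1 = 1; b=8
e=6: not <2, count = 1+1 = 2; b=14
e=8: not <2, count = 2+1 = 3; b=22
e=-2: <2, count = 3-(-2) = 5; b=23
e=6: not <2, count = 5+1 = 6; b=29
e=3: not <2, count = 6+1 = 7; b=32
count*b = 7*32 = 224

224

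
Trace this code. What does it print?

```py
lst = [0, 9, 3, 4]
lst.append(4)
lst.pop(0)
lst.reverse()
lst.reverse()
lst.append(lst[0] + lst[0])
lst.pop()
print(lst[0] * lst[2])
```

append 4 → [0, 9, 3, 4, 4]
pop(0) removes 0 → [9, 3, 4, 4]
reverse → [4, 4, 3, 9]
reverse → [9, 3, 4, 4]
append lst[0]+lst[0] = 9+9 = 18 → [9, 3, 4, 4, 18]
pop() removes 18 → [9, 3, 4, 4]
lst[0]*lst[2] = 9*4 = 36

36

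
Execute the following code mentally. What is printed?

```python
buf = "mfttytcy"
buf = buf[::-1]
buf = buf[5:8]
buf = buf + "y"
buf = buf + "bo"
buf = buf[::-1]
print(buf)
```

reverse → 'yctyttfm'
slice [5:8] → 'tfm'
+ 'y' → 'tfmy'
+ 'bo' → 'tfmybo'
reverse → 'obymft'

obymft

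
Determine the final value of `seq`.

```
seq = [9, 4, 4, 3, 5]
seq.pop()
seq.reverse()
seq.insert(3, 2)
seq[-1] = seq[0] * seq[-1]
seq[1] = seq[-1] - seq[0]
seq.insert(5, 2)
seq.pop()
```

[3, 24, 4, 2, 27]

pop() removes 5 → [9, 4, 4, 3]
reverse → [3, 4, 4, 9]
insert 2 at 3 → [3, 4, 4, 2, 9]
seq[-1] = seq[0]*seq[-1] = 3*9 = 27 → [3, 4, 4, 2, 27]
seq[1] = seq[-1]-seq[0] = 27-3 = 24 → [3, 24, 4, 2, 27]
insert 2 at 5 → [3, 24, 4, 2, 27, 2]
pop() removes 2 → [3, 24, 4, 2, 27]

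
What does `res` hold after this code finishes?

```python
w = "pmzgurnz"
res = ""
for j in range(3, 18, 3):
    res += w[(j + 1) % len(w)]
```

'uzzrp'

j=3: add w[4]='u' → 'u'
j=6: add w[7]='z' → 'uz'
j=9: add w[2]='z' → 'uzz'
j=12: add w[5]='r' → 'uzzr'
j=15: add w[0]='p' → 'uzzrp'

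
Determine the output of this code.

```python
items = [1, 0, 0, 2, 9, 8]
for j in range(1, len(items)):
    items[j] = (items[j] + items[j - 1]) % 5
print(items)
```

[1, 1, 1, 3, 2, 0]

j=1: items[1] = (0+1)%5 = 1 → [1, 1, 0, 2, 9, 8]
j=2: items[2] = (0+1)%5 = 1 → [1, 1, 1, 2, 9, 8]
j=3: items[3] = (2+1)%5 = 3 → [1, 1, 1, 3, 9, 8]
j=4: items[4] = (9+3)%5 = 2 → [1, 1, 1, 3, 2, 8]
j=5: items[5] = (8+2)%5 = 0 → [1, 1, 1, 3, 2, 0]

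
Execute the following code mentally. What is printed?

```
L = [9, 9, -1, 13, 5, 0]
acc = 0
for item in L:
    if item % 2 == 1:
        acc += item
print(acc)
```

35

item=9: odd, acc = 0+9 = 9
item=9: odd, acc = 9+9 = 18
item=-1: odd, acc = 18+(-1) = 17
item=13: odd, acc = 17+13 = 30
item=5: odd, acc = 30+5 = 35
item=0: not odd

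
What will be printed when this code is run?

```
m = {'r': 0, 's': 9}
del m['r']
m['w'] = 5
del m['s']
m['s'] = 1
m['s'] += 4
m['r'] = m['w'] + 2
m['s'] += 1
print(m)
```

del 'r' → {'s': 9}
m['w'] = 5 → {'s': 9, 'w': 5}
del 's' → {'w': 5}
m['s'] = 1 → {'w': 5, 's': 1}
m['s'] = 1+4 = 5 → {'w': 5, 's': 5}
m['r'] = m['w']+2 = 7 → {'w': 5, 's': 5, 'r': 7}
m['s'] = 5+1 = 6 → {'w': 5, 's': 6, 'r': 7}

{'w': 5, 's': 6, 'r': 7}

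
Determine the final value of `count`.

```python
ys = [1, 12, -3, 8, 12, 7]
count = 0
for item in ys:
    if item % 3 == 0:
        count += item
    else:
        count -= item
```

item=1: not %3==0, count = 0-1 = -1
item=12: %3==0, count = (-1)+12 = 11
item=-3: %3==0, count = 11+(-3) = 8
item=8: not %3==0, count = 8-8 = 0
item=12: %3==0, count = 0+12 = 12
item=7: not %3==0, count = 12-7 = 5

5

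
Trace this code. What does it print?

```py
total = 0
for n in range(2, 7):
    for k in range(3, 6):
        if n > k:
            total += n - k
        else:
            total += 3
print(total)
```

37

n=2,k=3: not 2>3, total = 0+3 = 3
n=2,k=4: not 2>4, total = 3+3 = 6
n=2,k=5: not 2>5, total = 6+3 = 9
n=3,k=3: not 3>3, total = 9+3 = 12
n=3,k=4: not 3>4, total = 12+3 = 15
n=3,k=5: not 3>5, total = 15+3 = 18
n=4,k=3: 4>3, total = 18+1 = 19
n=4,k=4: not 4>4, total = 19+3 = 22
n=4,k=5: not 4>5, total = 22+3 = 25
n=5,k=3: 5>3, total = 25+2 = 27
n=5,k=4: 5>4, total = 27+1 = 28
n=5,k=5: not 5>5, total = 28+3 = 31
n=6,k=3: 6>3, total = 31+3 = 34
n=6,k=4: 6>4, total = 34+2 = 36
n=6,k=5: 6>5, total = 36+1 = 37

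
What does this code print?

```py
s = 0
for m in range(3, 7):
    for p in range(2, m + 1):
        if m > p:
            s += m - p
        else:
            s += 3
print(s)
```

32

m=3,p=2: 3>2, s = 0+1 = 1
m=3,p=3: not 3>3, s = 1+3 = 4
m=4,p=2: 4>2, s = 4+2 = 6
m=4,p=3: 4>3, s = 6+1 = 7
m=4,p=4: not 4>4, s = 7+3 = 10
m=5,p=2: 5>2, s = 10+3 = 13
m=5,p=3: 5>3, s = 13+2 = 15
m=5,p=4: 5>4, s = 15+1 = 16
m=5,p=5: not 5>5, s = 16+3 = 19
m=6,p=2: 6>2, s = 19+4 = 23
m=6,p=3: 6>3, s = 23+3 = 26
m=6,p=4: 6>4, s = 26+2 = 28
m=6,p=5: 6>5, s = 28+1 = 29
m=6,p=6: not 6>6, s = 29+3 = 32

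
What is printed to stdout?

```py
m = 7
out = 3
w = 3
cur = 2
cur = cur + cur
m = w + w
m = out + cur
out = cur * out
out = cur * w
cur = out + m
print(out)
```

cur = 2+2 = 4
m = 3+3 = 6
m = 3+4 = 7
out = 4*3 = 12
out = 4*3 = 12
cur = 12+7 = 19

12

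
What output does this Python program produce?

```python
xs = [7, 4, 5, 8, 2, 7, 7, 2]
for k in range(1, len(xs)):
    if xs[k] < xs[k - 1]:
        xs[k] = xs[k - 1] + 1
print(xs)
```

k=1: 4<7, xs[1] = 7+1 = 8 → [7, 8, 5, 8, 2, 7, 7, 2]
k=2: 5<8, xs[2] = 8+1 = 9 → [7, 8, 9, 8, 2, 7, 7, 2]
k=3: 8<9, xs[3] = 9+1 = 10 → [7, 8, 9, 10, 2, 7, 7, 2]
k=4: 2<10, xs[4] = 10+1 = 11 → [7, 8, 9, 10, 11, 7, 7, 2]
k=5: 7<11, xs[5] = 11+1 = 12 → [7, 8, 9, 10, 11, 12, 7, 2]
k=6: 7<12, xs[6] = 12+1 = 13 → [7, 8, 9, 10, 11, 12, 13, 2]
k=7: 2<13, xs[7] = 13+1 = 14 → [7, 8, 9, 10, 11, 12, 13, 14]

[7, 8, 9, 10, 11, 12, 13, 14]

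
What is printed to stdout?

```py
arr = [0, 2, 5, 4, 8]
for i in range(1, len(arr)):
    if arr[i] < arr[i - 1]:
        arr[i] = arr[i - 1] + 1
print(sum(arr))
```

i=1: 2>=0, unchanged → [0, 2, 5, 4, 8]
i=2: 5>=2, unchanged → [0, 2, 5, 4, 8]
i=3: 4<5, arr[3] = 5+1 = 6 → [0, 2, 5, 6, 8]
i=4: 8>=6, unchanged → [0, 2, 5, 6, 8]
sum = 21

21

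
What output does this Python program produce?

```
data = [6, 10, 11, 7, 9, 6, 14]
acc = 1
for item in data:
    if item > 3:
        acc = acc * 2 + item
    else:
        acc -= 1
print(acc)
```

item=6: >3, acc = 1*2+6 = 8
item=10: >3, acc = 8*2+10 = 26
item=11: >3, acc = 26*2+11 = 63
item=7: >3, acc = 63*2+7 = 133
item=9: >3, acc = 133*2+9 = 275
item=6: >3, acc = 275*2+6 = 556
item=14: >3, acc = 556*2+14 = 1126

1126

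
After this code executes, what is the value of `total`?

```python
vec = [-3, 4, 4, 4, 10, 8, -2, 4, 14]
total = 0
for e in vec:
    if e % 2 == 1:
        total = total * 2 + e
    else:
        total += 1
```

5

e=-3: odd, total = 0*2+(-3) = -3
e=4: not odd, total = (-3)+1 = -2
e=4: not odd, total = (-2)+1 = -1
e=4: not odd, total = (-1)+1 = 0
e=10: not odd, total = 0+1 = 1
e=8: not odd, total = 1+1 = 2
e=-2: not odd, total = 2+1 = 3
e=4: not odd, total = 3+1 = 4
e=14: not odd, total = 4+1 = 5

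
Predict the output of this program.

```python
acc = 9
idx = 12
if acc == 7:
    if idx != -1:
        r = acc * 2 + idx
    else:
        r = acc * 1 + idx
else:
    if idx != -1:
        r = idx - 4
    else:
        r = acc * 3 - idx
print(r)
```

8

acc=9, idx=12
acc == 7 is False; idx != -1 is True
→ r = idx - 4 = 8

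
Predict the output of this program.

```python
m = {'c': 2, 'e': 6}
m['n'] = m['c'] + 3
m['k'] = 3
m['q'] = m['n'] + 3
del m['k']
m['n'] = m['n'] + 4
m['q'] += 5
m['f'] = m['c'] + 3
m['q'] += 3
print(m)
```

m['n'] = m['c']+3 = 5 → {'c': 2, 'e': 6, 'n': 5}
m['k'] = 3 → {'c': 2, 'e': 6, 'n': 5, 'k': 3}
m['q'] = m['n']+3 = 8 → {'c': 2, 'e': 6, 'n': 5, 'k': 3, 'q': 8}
del 'k' → {'c': 2, 'e': 6, 'n': 5, 'q': 8}
m['n'] = m['n']+4 = 9 → {'c': 2, 'e': 6, 'n': 9, 'q': 8}
m['q'] = 8+5 = 13 → {'c': 2, 'e': 6, 'n': 9, 'q': 13}
m['f'] = m['c']+3 = 5 → {'c': 2, 'e': 6, 'n': 9, 'q': 13, 'f': 5}
m['q'] = 13+3 = 16 → {'c': 2, 'e': 6, 'n': 9, 'q': 16, 'f': 5}

{'c': 2, 'e': 6, 'n': 9, 'q': 16, 'f': 5}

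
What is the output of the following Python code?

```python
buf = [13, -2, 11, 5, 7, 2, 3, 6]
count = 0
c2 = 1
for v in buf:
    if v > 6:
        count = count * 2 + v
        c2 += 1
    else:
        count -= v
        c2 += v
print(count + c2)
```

v=13: >6, count = 0*2+13 = 13; c2=2
v=-2: not >6, count = 13-(-2) = 15; c2=0
v=11: >6, count = 15*2+11 = 41; c2=1
v=5: not >6, count = 41-5 = 36; c2=6
v=7: >6, count = 36*2+7 = 79; c2=7
v=2: not >6, count = 79-2 = 77; c2=9
v=3: not >6, count = 77-3 = 74; c2=12
v=6: not >6, count = 74-6 = 68; c2=18
count+c2 = 68+18 = 86

86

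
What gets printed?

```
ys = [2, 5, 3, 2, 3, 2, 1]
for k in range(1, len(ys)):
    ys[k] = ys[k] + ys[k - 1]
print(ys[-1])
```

k=1: ys[1] = 5+2 = 7 → [2, 7, 3, 2, 3, 2, 1]
k=2: ys[2] = 3+7 = 10 → [2, 7, 10, 2, 3, 2, 1]
k=3: ys[3] = 2+10 = 12 → [2, 7, 10, 12, 3, 2, 1]
k=4: ys[4] = 3+12 = 15 → [2, 7, 10, 12, 15, 2, 1]
k=5: ys[5] = 2+15 = 17 → [2, 7, 10, 12, 15, 17, 1]
k=6: ys[6] = 1+17 = 18 → [2, 7, 10, 12, 15, 17, 18]

18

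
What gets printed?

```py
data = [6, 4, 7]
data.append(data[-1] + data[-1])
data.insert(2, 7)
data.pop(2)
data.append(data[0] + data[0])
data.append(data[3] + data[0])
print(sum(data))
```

63

append data[-1]+data[-1] = 7+7 = 14 → [6, 4, 7, 14]
insert 7 at 2 → [6, 4, 7, 7, 14]
pop(2) removes 7 → [6, 4, 7, 14]
append data[0]+data[0] = 6+6 = 12 → [6, 4, 7, 14, 12]
append data[3]+data[0] = 14+6 = 20 → [6, 4, 7, 14, 12, 20]
sum = 63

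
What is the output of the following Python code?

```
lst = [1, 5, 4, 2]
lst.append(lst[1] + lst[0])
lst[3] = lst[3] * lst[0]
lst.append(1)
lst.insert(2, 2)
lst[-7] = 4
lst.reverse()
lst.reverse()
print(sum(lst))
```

append lst[1]+lst[0] = 5+1 = 6 → [1, 5, 4, 2, 6]
lst[3] = lst[3]*lst[0] = 2*1 = 2 → [1, 5, 4, 2, 6]
append 1 → [1, 5, 4, 2, 6, 1]
insert 2 at 2 → [1, 5, 2, 4, 2, 6, 1]
lst[-7] = 4 → [4, 5, 2, 4, 2, 6, 1]
reverse → [1, 6, 2, 4, 2, 5, 4]
reverse → [4, 5, 2, 4, 2, 6, 1]
sum = 24

24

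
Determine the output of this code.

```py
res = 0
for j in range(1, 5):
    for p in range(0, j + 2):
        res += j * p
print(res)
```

j=1,p=0: res = 0+0 = 0
j=1,p=1: res = 0+1 = 1
j=1,p=2: res = 1+2 = 3
j=2,p=0: res = 3+0 = 3
j=2,p=1: res = 3+2 = 5
j=2,p=2: res = 5+4 = 9
j=2,p=3: res = 9+6 = 15
j=3,p=0: res = 15+0 = 15
j=3,p=1: res = 15+3 = 18
j=3,p=2: res = 18+6 = 24
j=3,p=3: res = 24+9 = 33
j=3,p=4: res = 33+12 = 45
j=4,p=0: res = 45+0 = 45
j=4,p=1: res = 45+4 = 49
j=4,p=2: res = 49+8 = 57
j=4,p=3: res = 57+12 = 69
j=4,p=4: res = 69+16 = 85
j=4,p=5: res = 85+20 = 105

105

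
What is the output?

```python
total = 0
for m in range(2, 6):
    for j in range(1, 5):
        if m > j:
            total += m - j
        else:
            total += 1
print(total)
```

26

m=2,j=1: 2>1, total = 0+1 = 1
m=2,j=2: not 2>2, total = 1+1 = 2
m=2,j=3: not 2>3, total = 2+1 = 3
m=2,j=4: not 2>4, total = 3+1 = 4
m=3,j=1: 3>1, total = 4+2 = 6
m=3,j=2: 3>2, total = 6+1 = 7
m=3,j=3: not 3>3, total = 7+1 = 8
m=3,j=4: not 3>4, total = 8+1 = 9
m=4,j=1: 4>1, total = 9+3 = 12
m=4,j=2: 4>2, total = 12+2 = 14
m=4,j=3: 4>3, total = 14+1 = 15
m=4,j=4: not 4>4, total = 15+1 = 16
m=5,j=1: 5>1, total = 16+4 = 20
m=5,j=2: 5>2, total = 20+3 = 23
m=5,j=3: 5>3, total = 23+2 = 25
m=5,j=4: 5>4, total = 25+1 = 26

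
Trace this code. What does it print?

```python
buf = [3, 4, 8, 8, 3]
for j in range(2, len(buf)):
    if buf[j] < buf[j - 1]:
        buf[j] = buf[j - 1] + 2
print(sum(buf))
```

j=2: 8>=4, unchanged → [3, 4, 8, 8, 3]
j=3: 8>=8, unchanged → [3, 4, 8, 8, 3]
j=4: 3<8, buf[4] = 8+2 = 10 → [3, 4, 8, 8, 10]
sum = 33

33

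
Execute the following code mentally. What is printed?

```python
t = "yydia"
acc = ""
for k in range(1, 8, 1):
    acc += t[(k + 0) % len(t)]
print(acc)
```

ydiayyd

k=1: add t[1]='y' → 'y'
k=2: add t[2]='d' → 'yd'
k=3: add t[3]='i' → 'ydi'
k=4: add t[4]='a' → 'ydia'
k=5: add t[0]='y' → 'ydiay'
k=6: add t[1]='y' → 'ydiayy'
k=7: add t[2]='d' → 'ydiayyd'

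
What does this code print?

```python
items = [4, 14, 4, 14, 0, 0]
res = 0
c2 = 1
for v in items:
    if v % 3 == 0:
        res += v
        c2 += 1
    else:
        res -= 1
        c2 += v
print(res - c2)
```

v=4: not %3==0, res = 0-1 = -1; c2=5
v=14: not %3==0, res = (-1)-1 = -2; c2=19
v=4: not %3==0, res = (-2)-1 = -3; c2=23
v=14: not %3==0, res = (-3)-1 = -4; c2=37
v=0: %3==0, res = (-4)+0 = -4; c2=38
v=0: %3==0, res = (-4)+0 = -4; c2=39
res-c2 = (-4)-39 = -43

-43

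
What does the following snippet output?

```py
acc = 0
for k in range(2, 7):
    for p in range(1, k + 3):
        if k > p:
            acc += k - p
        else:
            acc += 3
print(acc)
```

k=2,p=1: 2>1, acc = 0+1 = 1
k=2,p=2: not 2>2, acc = 1+3 = 4
k=2,p=3: not 2>3, acc = 4+3 = 7
k=2,p=4: not 2>4, acc = 7+3 = 10
k=3,p=1: 3>1, acc = 10+2 = 12
k=3,p=2: 3>2, acc = 12+1 = 13
k=3,p=3: not 3>3, acc = 13+3 = 16
k=3,p=4: not 3>4, acc = 16+3 = 19
k=3,p=5: not 3>5, acc = 19+3 = 22
k=4,p=1: 4>1, acc = 22+3 = 25
k=4,p=2: 4>2, acc = 25+2 = 27
k=4,p=3: 4>3, acc = 27+1 = 28
k=4,p=4: not 4>4, acc = 28+3 = 31
k=4,p=5: not 4>5, acc = 31+3 = 34
k=4,p=6: not 4>6, acc = 34+3 = 37
k=5,p=1: 5>1, acc = 37+4 = 41
k=5,p=2: 5>2, acc = 41+3 = 44
k=5,p=3: 5>3, acc = 44+2 = 46
k=5,p=4: 5>4, acc = 46+1 = 47
k=5,p=5: not 5>5, acc = 47+3 = 50
k=5,p=6: not 5>6, acc = 50+3 = 53
k=5,p=7: not 5>7, acc = 53+3 = 56
k=6,p=1: 6>1, acc = 56+5 = 61
k=6,p=2: 6>2, acc = 61+4 = 65
k=6,p=3: 6>3, acc = 65+3 = 68
k=6,p=4: 6>4, acc = 68+2 = 70
k=6,p=5: 6>5, acc = 70+1 = 71
k=6,p=6: not 6>6, acc = 71+3 = 74
k=6,p=7: not 6>7, acc = 74+3 = 77
k=6,p=8: not 6>8, acc = 77+3 = 80

80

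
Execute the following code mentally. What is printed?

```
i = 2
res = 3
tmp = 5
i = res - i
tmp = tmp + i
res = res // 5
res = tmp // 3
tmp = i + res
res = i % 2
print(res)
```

1

i = 3-2 = 1
tmp = 5+1 = 6
res = 3//5 = 0
res = 6//3 = 2
tmp = 1+2 = 3
res = 1%2 = 1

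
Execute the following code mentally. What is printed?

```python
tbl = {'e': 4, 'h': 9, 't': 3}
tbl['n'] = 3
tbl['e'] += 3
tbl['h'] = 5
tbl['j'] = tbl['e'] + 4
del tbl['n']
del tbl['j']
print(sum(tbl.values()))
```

15

tbl['n'] = 3 → {'e': 4, 'h': 9, 't': 3, 'n': 3}
tbl['e'] = 4+3 = 7 → {'e': 7, 'h': 9, 't': 3, 'n': 3}
tbl['h'] = 5 → {'e': 7, 'h': 5, 't': 3, 'n': 3}
tbl['j'] = tbl['e']+4 = 11 → {'e': 7, 'h': 5, 't': 3, 'n': 3, 'j': 11}
del 'n' → {'e': 7, 'h': 5, 't': 3, 'j': 11}
del 'j' → {'e': 7, 'h': 5, 't': 3}
sum of values = 15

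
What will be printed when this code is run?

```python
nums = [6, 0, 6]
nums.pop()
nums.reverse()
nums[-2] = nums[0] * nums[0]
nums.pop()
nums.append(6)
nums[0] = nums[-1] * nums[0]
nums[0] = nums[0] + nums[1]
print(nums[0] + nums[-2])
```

12

pop() removes 6 → [6, 0]
reverse → [0, 6]
nums[-2] = nums[0]*nums[0] = 0*0 = 0 → [0, 6]
pop() removes 6 → [0]
append 6 → [0, 6]
nums[0] = nums[-1]*nums[0] = 6*0 = 0 → [0, 6]
nums[0] = nums[0]+nums[1] = 0+6 = 6 → [6, 6]
nums[0]+nums[-2] = 6+6 = 12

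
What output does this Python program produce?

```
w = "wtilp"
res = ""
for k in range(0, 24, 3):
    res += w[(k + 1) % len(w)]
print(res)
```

k=0: add w[1]='t' → 't'
k=3: add w[4]='p' → 'tp'
k=6: add w[2]='i' → 'tpi'
k=9: add w[0]='w' → 'tpiw'
k=12: add w[3]='l' → 'tpiwl'
k=15: add w[1]='t' → 'tpiwlt'
k=18: add w[4]='p' → 'tpiwltp'
k=21: add w[2]='i' → 'tpiwltpi'

tpiwltpi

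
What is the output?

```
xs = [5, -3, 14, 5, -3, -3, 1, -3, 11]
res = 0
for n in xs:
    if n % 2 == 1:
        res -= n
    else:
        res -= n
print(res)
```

n=5: odd, res = 0-5 = -5
n=-3: odd, res = (-5)-(-3) = -2
n=14: not odd, res = (-2)-14 = -16
n=5: odd, res = (-16)-5 = -21
n=-3: odd, res = (-21)-(-3) = -18
n=-3: odd, res = (-18)-(-3) = -15
n=1: odd, res = (-15)-1 = -16
n=-3: odd, res = (-16)-(-3) = -13
n=11: odd, res = (-13)-11 = -24

-24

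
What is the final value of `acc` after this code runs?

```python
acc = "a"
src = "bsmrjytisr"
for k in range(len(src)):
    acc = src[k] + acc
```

k=0: prepend 'b' → 'ba'
k=1: prepend 's' → 'sba'
k=2: prepend 'm' → 'msba'
k=3: prepend 'r' → 'rmsba'
k=4: prepend 'j' → 'jrmsba'
k=5: prepend 'y' → 'yjrmsba'
k=6: prepend 't' → 'tyjrmsba'
k=7: prepend 'i' → 'ityjrmsba'
k=8: prepend 's' → 'sityjrmsba'
k=9: prepend 'r' → 'rsityjrmsba'

'rsityjrmsba'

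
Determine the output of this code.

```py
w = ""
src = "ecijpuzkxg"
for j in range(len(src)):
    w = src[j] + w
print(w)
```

j=0: prepend 'e' → 'e'
j=1: prepend 'c' → 'ce'
j=2: prepend 'i' → 'ice'
j=3: prepend 'j' → 'jice'
j=4: prepend 'p' → 'pjice'
j=5: prepend 'u' → 'upjice'
j=6: prepend 'z' → 'zupjice'
j=7: prepend 'k' → 'kzupjice'
j=8: prepend 'x' → 'xkzupjice'
j=9: prepend 'g' → 'gxkzupjice'

gxkzupjice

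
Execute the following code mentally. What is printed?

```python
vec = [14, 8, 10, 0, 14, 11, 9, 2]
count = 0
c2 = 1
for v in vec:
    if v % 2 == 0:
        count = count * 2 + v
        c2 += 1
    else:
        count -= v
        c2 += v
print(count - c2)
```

v=14: even, count = 0*2+14 = 14; c2=2
v=8: even, count = 14*2+8 = 36; c2=3
v=10: even, count = 36*2+10 = 82; c2=4
v=0: even, count = 82*2+0 = 164; c2=5
v=14: even, count = 164*2+14 = 342; c2=6
v=11: not even, count = 342-11 = 331; c2=17
v=9: not even, count = 331-9 = 322; c2=26
v=2: even, count = 322*2+2 = 646; c2=27
count-c2 = 646-27 = 619

619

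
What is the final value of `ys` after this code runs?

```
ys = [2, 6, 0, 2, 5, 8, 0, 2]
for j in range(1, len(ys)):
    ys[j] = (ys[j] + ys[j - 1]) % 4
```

[2, 0, 0, 2, 3, 3, 3, 1]

j=1: ys[1] = (6+2)%4 = 0 → [2, 0, 0, 2, 5, 8, 0, 2]
j=2: ys[2] = (0+0)%4 = 0 → [2, 0, 0, 2, 5, 8, 0, 2]
j=3: ys[3] = (2+0)%4 = 2 → [2, 0, 0, 2, 5, 8, 0, 2]
j=4: ys[4] = (5+2)%4 = 3 → [2, 0, 0, 2, 3, 8, 0, 2]
j=5: ys[5] = (8+3)%4 = 3 → [2, 0, 0, 2, 3, 3, 0, 2]
j=6: ys[6] = (0+3)%4 = 3 → [2, 0, 0, 2, 3, 3, 3, 2]
j=7: ys[7] = (2+3)%4 = 1 → [2, 0, 0, 2, 3, 3, 3, 1]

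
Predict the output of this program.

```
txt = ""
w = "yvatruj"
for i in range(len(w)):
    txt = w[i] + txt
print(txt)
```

i=0: prepend 'y' → 'y'
i=1: prepend 'v' → 'vy'
i=2: prepend 'a' → 'avy'
i=3: prepend 't' → 'tavy'
i=4: prepend 'r' → 'rtavy'
i=5: prepend 'u' → 'urtavy'
i=6: prepend 'j' → 'jurtavy'

jurtavy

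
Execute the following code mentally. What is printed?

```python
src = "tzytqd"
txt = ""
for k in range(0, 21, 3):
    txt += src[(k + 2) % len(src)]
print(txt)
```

k=0: add src[2]='y' → 'y'
k=3: add src[5]='d' → 'yd'
k=6: add src[2]='y' → 'ydy'
k=9: add src[5]='d' → 'ydyd'
k=12: add src[2]='y' → 'ydydy'
k=15: add src[5]='d' → 'ydydyd'
k=18: add src[2]='y' → 'ydydydy'

ydydydy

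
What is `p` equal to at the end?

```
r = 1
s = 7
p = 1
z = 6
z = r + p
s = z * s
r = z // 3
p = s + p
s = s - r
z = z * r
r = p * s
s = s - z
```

15

z = 1+1 = 2
s = 2*7 = 14
r = 2//3 = 0
p = 14+1 = 15
s = 14-0 = 14
z = 2*0 = 0
r = 15*14 = 210
s = 14-0 = 14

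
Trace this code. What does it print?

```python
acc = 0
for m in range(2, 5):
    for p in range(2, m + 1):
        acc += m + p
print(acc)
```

m=2,p=2: acc = 0+4 = 4
m=3,p=2: acc = 4+5 = 9
m=3,p=3: acc = 9+6 = 15
m=4,p=2: acc = 15+6 = 21
m=4,p=3: acc = 21+7 = 28
m=4,p=4: acc = 28+8 = 36

36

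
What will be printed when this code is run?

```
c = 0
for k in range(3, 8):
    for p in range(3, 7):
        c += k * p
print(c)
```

k=3,p=3: c = 0+9 = 9
k=3,p=4: c = 9+12 = 21
k=3,p=5: c = 21+15 = 36
k=3,p=6: c = 36+18 = 54
k=4,p=3: c = 54+12 = 66
k=4,p=4: c = 66+16 = 82
k=4,p=5: c = 82+20 = 102
k=4,p=6: c = 102+24 = 126
k=5,p=3: c = 126+15 = 141
k=5,p=4: c = 141+20 = 161
k=5,p=5: c = 161+25 = 186
k=5,p=6: c = 186+30 = 216
k=6,p=3: c = 216+18 = 234
k=6,p=4: c = 234+24 = 258
k=6,p=5: c = 258+30 = 288
k=6,p=6: c = 288+36 = 324
k=7,p=3: c = 324+21 = 345
k=7,p=4: c = 345+28 = 373
k=7,p=5: c = 373+35 = 408
k=7,p=6: c = 408+42 = 450

450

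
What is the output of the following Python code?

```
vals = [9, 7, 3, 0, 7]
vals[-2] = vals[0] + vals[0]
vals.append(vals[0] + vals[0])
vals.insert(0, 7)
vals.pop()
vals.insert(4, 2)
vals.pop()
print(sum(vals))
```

46

vals[-2] = vals[0]+vals[0] = 9+9 = 18 → [9, 7, 3, 18, 7]
append vals[0]+vals[0] = 9+9 = 18 → [9, 7, 3, 18, 7, 18]
insert 7 at 0 → [7, 9, 7, 3, 18, 7, 18]
pop() removes 18 → [7, 9, 7, 3, 18, 7]
insert 2 at 4 → [7, 9, 7, 3, 2, 18, 7]
pop() removes 7 → [7, 9, 7, 3, 2, 18]
sum = 46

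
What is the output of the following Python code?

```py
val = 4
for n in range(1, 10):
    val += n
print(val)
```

49

n=1: val = 4+1 = 5
n=2: val = 5+2 = 7
n=3: val = 7+3 = 10
n=4: val = 10+4 = 14
n=5: val = 14+5 = 19
n=6: val = 19+6 = 25
n=7: val = 25+7 = 32
n=8: val = 32+8 = 40
n=9: val = 40+9 = 49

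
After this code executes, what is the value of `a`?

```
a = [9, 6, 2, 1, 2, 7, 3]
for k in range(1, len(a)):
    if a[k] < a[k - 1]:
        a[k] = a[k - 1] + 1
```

[9, 10, 11, 12, 13, 14, 15]

k=1: 6<9, a[1] = 9+1 = 10 → [9, 10, 2, 1, 2, 7, 3]
k=2: 2<10, a[2] = 10+1 = 11 → [9, 10, 11, 1, 2, 7, 3]
k=3: 1<11, a[3] = 11+1 = 12 → [9, 10, 11, 12, 2, 7, 3]
k=4: 2<12, a[4] = 12+1 = 13 → [9, 10, 11, 12, 13, 7, 3]
k=5: 7<13, a[5] = 13+1 = 14 → [9, 10, 11, 12, 13, 14, 3]
k=6: 3<14, a[6] = 14+1 = 15 → [9, 10, 11, 12, 13, 14, 15]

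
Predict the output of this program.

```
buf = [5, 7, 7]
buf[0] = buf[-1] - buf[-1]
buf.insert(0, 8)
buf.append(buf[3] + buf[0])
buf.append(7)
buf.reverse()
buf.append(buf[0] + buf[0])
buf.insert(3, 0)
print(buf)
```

[7, 15, 7, 0, 7, 0, 8, 14]

buf[0] = buf[-1]-buf[-1] = 7-7 = 0 → [0, 7, 7]
insert 8 at 0 → [8, 0, 7, 7]
append buf[3]+buf[0] = 7+8 = 15 → [8, 0, 7, 7, 15]
append 7 → [8, 0, 7, 7, 15, 7]
reverse → [7, 15, 7, 7, 0, 8]
append buf[0]+buf[0] = 7+7 = 14 → [7, 15, 7, 7, 0, 8, 14]
insert 0 at 3 → [7, 15, 7, 0, 7, 0, 8, 14]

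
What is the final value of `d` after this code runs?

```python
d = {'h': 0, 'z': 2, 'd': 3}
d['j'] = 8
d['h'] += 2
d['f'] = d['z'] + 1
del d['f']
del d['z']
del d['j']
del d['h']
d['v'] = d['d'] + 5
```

d['j'] = 8 → {'h': 0, 'z': 2, 'd': 3, 'j': 8}
d['h'] = 0+2 = 2 → {'h': 2, 'z': 2, 'd': 3, 'j': 8}
d['f'] = d['z']+1 = 3 → {'h': 2, 'z': 2, 'd': 3, 'j': 8, 'f': 3}
del 'f' → {'h': 2, 'z': 2, 'd': 3, 'j': 8}
del 'z' → {'h': 2, 'd': 3, 'j': 8}
del 'j' → {'h': 2, 'd': 3}
del 'h' → {'d': 3}
d['v'] = d['d']+5 = 8 → {'d': 3, 'v': 8}

{'d': 3, 'v': 8}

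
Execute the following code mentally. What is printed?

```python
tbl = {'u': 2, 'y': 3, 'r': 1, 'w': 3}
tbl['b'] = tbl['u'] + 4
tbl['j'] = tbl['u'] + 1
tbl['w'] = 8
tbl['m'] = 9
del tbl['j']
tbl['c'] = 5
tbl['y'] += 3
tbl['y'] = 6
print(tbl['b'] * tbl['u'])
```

tbl['b'] = tbl['u']+4 = 6 → {'u': 2, 'y': 3, 'r': 1, 'w': 3, 'b': 6}
tbl['j'] = tbl['u']+1 = 3 → {'u': 2, 'y': 3, 'r': 1, 'w': 3, 'b': 6, 'j': 3}
tbl['w'] = 8 → {'u': 2, 'y': 3, 'r': 1, 'w': 8, 'b': 6, 'j': 3}
tbl['m'] = 9 → {'u': 2, 'y': 3, 'r': 1, 'w': 8, 'b': 6, 'j': 3, 'm': 9}
del 'j' → {'u': 2, 'y': 3, 'r': 1, 'w': 8, 'b': 6, 'm': 9}
tbl['c'] = 5 → {'u': 2, 'y': 3, 'r': 1, 'w': 8, 'b': 6, 'm': 9, 'c': 5}
tbl['y'] = 3+3 = 6 → {'u': 2, 'y': 6, 'r': 1, 'w': 8, 'b': 6, 'm': 9, 'c': 5}
tbl['y'] = 6 → {'u': 2, 'y': 6, 'r': 1, 'w': 8, 'b': 6, 'm': 9, 'c': 5}
tbl['b']*tbl['u'] = 6*2 = 12

12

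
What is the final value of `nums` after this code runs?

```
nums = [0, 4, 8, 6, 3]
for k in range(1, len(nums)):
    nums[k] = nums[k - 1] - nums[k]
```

k=1: nums[1] = 0-4 = -4 → [0, -4, 8, 6, 3]
k=2: nums[2] = (-4)-8 = -12 → [0, -4, -12, 6, 3]
k=3: nums[3] = (-12)-6 = -18 → [0, -4, -12, -18, 3]
k=4: nums[4] = (-18)-3 = -21 → [0, -4, -12, -18, -21]

[0, -4, -12, -18, -21]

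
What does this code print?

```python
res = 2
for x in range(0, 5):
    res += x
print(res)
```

x=0: res = 2+0 = 2
x=1: res = 2+1 = 3
x=2: res = 3+2 = 5
x=3: res = 5+3 = 8
x=4: res = 8+4 = 12

12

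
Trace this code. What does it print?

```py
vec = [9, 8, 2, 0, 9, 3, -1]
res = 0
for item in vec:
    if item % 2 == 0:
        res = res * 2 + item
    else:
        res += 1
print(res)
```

47

item=9: not even, res = 0+1 = 1
item=8: even, res = 1*2+8 = 10
item=2: even, res = 10*2+2 = 22
item=0: even, res = 22*2+0 = 44
item=9: not even, res = 44+1 = 45
item=3: not even, res = 45+1 = 46
item=-1: not even, res = 46+1 = 47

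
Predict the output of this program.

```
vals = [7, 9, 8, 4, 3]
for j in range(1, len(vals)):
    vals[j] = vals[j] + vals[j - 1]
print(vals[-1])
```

j=1: vals[1] = 9+7 = 16 → [7, 16, 8, 4, 3]
j=2: vals[2] = 8+16 = 24 → [7, 16, 24, 4, 3]
j=3: vals[3] = 4+24 = 28 → [7, 16, 24, 28, 3]
j=4: vals[4] = 3+28 = 31 → [7, 16, 24, 28, 31]

31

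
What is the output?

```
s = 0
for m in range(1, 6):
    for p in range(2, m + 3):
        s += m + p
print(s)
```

m=1,p=2: s = 0+3 = 3
m=1,p=3: s = 3+4 = 7
m=2,p=2: s = 7+4 = 11
m=2,p=3: s = 11+5 = 16
m=2,p=4: s = 16+6 = 22
m=3,p=2: s = 22+5 = 27
m=3,p=3: s = 27+6 = 33
m=3,p=4: s = 33+7 = 40
m=3,p=5: s = 40+8 = 48
m=4,p=2: s = 48+6 = 54
m=4,p=3: s = 54+7 = 61
m=4,p=4: s = 61+8 = 69
m=4,p=5: s = 69+9 = 78
m=4,p=6: s = 78+10 = 88
m=5,p=2: s = 88+7 = 95
m=5,p=3: s = 95+8 = 103
m=5,p=4: s = 103+9 = 112
m=5,p=5: s = 112+10 = 122
m=5,p=6: s = 122+11 = 133
m=5,p=7: s = 133+12 = 145

145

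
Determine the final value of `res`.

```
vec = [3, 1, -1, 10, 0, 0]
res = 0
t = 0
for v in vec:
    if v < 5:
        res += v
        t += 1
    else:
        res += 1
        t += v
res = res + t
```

19

v=3: <5, res = 0+3 = 3; t=1
v=1: <5, res = 3+1 = 4; t=2
v=-1: <5, res = 4+(-1) = 3; t=3
v=10: not <5, res = 3+1 = 4; t=13
v=0: <5, res = 4+0 = 4; t=14
v=0: <5, res = 4+0 = 4; t=15
res+t = 4+15 = 19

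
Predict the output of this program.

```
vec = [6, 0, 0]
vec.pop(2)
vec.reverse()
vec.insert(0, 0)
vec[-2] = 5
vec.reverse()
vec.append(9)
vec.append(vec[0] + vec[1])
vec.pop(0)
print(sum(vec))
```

pop(2) removes 0 → [6, 0]
reverse → [0, 6]
insert 0 at 0 → [0, 0, 6]
vec[-2] = 5 → [0, 5, 6]
reverse → [6, 5, 0]
append 9 → [6, 5, 0, 9]
append vec[0]+vec[1] = 6+5 = 11 → [6, 5, 0, 9, 11]
pop(0) removes 6 → [5, 0, 9, 11]
sum = 25

25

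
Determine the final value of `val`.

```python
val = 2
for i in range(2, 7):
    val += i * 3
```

i=2: val = 2+2*3 = 8
i=3: val = 8+3*3 = 17
i=4: val = 17+4*3 = 29
i=5: val = 29+5*3 = 44
i=6: val = 44+6*3 = 62

62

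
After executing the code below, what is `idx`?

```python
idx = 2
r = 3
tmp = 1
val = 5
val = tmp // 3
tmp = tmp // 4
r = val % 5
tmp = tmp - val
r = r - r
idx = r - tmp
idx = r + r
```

0

val = 1//3 = 0
tmp = 1//4 = 0
r = 0%5 = 0
tmp = 0-0 = 0
r = 0-0 = 0
idx = 0-0 = 0
idx = 0+0 = 0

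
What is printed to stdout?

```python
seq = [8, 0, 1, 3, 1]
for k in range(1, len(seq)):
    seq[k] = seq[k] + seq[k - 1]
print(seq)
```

[8, 8, 9, 12, 13]

k=1: seq[1] = 0+8 = 8 → [8, 8, 1, 3, 1]
k=2: seq[2] = 1+8 = 9 → [8, 8, 9, 3, 1]
k=3: seq[3] = 3+9 = 12 → [8, 8, 9, 12, 1]
k=4: seq[4] = 1+12 = 13 → [8, 8, 9, 12, 13]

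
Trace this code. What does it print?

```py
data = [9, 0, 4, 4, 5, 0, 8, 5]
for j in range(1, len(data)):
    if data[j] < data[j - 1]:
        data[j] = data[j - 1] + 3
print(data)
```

j=1: 0<9, data[1] = 9+3 = 12 → [9, 12, 4, 4, 5, 0, 8, 5]
j=2: 4<12, data[2] = 12+3 = 15 → [9, 12, 15, 4, 5, 0, 8, 5]
j=3: 4<15, data[3] = 15+3 = 18 → [9, 12, 15, 18, 5, 0, 8, 5]
j=4: 5<18, data[4] = 18+3 = 21 → [9, 12, 15, 18, 21, 0, 8, 5]
j=5: 0<21, data[5] = 21+3 = 24 → [9, 12, 15, 18, 21, 24, 8, 5]
j=6: 8<24, data[6] = 24+3 = 27 → [9, 12, 15, 18, 21, 24, 27, 5]
j=7: 5<27, data[7] = 27+3 = 30 → [9, 12, 15, 18, 21, 24, 27, 30]

[9, 12, 15, 18, 21, 24, 27, 30]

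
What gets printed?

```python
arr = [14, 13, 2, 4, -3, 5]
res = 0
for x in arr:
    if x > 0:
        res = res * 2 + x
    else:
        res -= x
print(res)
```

x=14: >0, res = 0*2+14 = 14
x=13: >0, res = 14*2+13 = 41
x=2: >0, res = 41*2+2 = 84
x=4: >0, res = 84*2+4 = 172
x=-3: not >0, res = 172-(-3) = 175
x=5: >0, res = 175*2+5 = 355

355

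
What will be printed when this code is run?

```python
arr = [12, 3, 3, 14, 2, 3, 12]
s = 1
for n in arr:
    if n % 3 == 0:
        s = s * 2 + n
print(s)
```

n=12: %3==0, s = 1*2+12 = 14
n=3: %3==0, s = 14*2+3 = 31
n=3: %3==0, s = 31*2+3 = 65
n=14: not %3==0
n=2: not %3==0
n=3: %3==0, s = 65*2+3 = 133
n=12: %3==0, s = 133*2+12 = 278

278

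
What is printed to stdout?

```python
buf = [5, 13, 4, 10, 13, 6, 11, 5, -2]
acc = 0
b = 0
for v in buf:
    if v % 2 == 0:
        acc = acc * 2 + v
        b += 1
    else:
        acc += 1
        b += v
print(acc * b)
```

6222

v=5: not even, acc = 0+1 = 1; b=5
v=13: not even, acc = 1+1 = 2; b=18
v=4: even, acc = 2*2+4 = 8; b=19
v=10: even, acc = 8*2+10 = 26; b=20
v=13: not even, acc = 26+1 = 27; b=33
v=6: even, acc = 27*2+6 = 60; b=34
v=11: not even, acc = 60+1 = 61; b=45
v=5: not even, acc = 61+1 = 62; b=50
v=-2: even, acc = 62*2+(-2) = 122; b=51
acc*b = 122*51 = 6222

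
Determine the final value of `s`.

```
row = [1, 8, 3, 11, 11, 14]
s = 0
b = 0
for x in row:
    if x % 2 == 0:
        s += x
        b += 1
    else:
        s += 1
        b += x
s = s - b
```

-2

x=1: not even, s = 0+1 = 1; b=1
x=8: even, s = 1+8 = 9; b=2
x=3: not even, s = 9+1 = 10; b=5
x=11: not even, s = 10+1 = 11; b=16
x=11: not even, s = 11+1 = 12; b=27
x=14: even, s = 12+14 = 26; b=28
s-b = 26-28 = -2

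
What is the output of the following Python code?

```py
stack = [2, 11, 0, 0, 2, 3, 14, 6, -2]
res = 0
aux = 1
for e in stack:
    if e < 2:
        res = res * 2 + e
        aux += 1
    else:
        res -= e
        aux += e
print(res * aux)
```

e=2: not <2, res = 0-2 = -2; aux=3
e=11: not <2, res = (-2)-11 = -13; aux=14
e=0: <2, res = (-13)*2+0 = -26; aux=15
e=0: <2, res = (-26)*2+0 = -52; aux=16
e=2: not <2, res = (-52)-2 = -54; aux=18
e=3: not <2, res = (-54)-3 = -57; aux=21
e=14: not <2, res = (-57)-14 = -71; aux=35
e=6: not <2, res = (-71)-6 = -77; aux=41
e=-2: <2, res = (-77)*2+(-2) = -156; aux=42
res*aux = (-156)*42 = -6552

-6552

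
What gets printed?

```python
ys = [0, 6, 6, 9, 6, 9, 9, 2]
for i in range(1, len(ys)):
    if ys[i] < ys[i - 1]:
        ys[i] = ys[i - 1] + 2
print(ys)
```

i=1: 6>=0, unchanged → [0, 6, 6, 9, 6, 9, 9, 2]
i=2: 6>=6, unchanged → [0, 6, 6, 9, 6, 9, 9, 2]
i=3: 9>=6, unchanged → [0, 6, 6, 9, 6, 9, 9, 2]
i=4: 6<9, ys[4] = 9+2 = 11 → [0, 6, 6, 9, 11, 9, 9, 2]
i=5: 9<11, ys[5] = 11+2 = 13 → [0, 6, 6, 9, 11, 13, 9, 2]
i=6: 9<13, ys[6] = 13+2 = 15 → [0, 6, 6, 9, 11, 13, 15, 2]
i=7: 2<15, ys[7] = 15+2 = 17 → [0, 6, 6, 9, 11, 13, 15, 17]

[0, 6, 6, 9, 11, 13, 15, 17]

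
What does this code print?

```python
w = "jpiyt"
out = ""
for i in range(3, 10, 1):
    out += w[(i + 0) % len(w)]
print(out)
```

ytjpiyt

i=3: add w[3]='y' → 'y'
i=4: add w[4]='t' → 'yt'
i=5: add w[0]='j' → 'ytj'
i=6: add w[1]='p' → 'ytjp'
i=7: add w[2]='i' → 'ytjpi'
i=8: add w[3]='y' → 'ytjpiy'
i=9: add w[4]='t' → 'ytjpiyt'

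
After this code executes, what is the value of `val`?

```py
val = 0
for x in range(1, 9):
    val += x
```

x=1: val = 0+1 = 1
x=2: val = 1+2 = 3
x=3: val = 3+3 = 6
x=4: val = 6+4 = 10
x=5: val = 10+5 = 15
x=6: val = 15+6 = 21
x=7: val = 21+7 = 28
x=8: val = 28+8 = 36

36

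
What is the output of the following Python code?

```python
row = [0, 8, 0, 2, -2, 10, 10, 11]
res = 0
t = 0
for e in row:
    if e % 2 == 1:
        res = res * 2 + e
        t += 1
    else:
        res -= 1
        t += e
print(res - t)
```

-32

e=0: not odd, res = 0-1 = -1; t=0
e=8: not odd, res = (-1)-1 = -2; t=8
e=0: not odd, res = (-2)-1 = -3; t=8
e=2: not odd, res = (-3)-1 = -4; t=10
e=-2: not odd, res = (-4)-1 = -5; t=8
e=10: not odd, res = (-5)-1 = -6; t=18
e=10: not odd, res = (-6)-1 = -7; t=28
e=11: odd, res = (-7)*2+11 = -3; t=29
res-t = (-3)-29 = -32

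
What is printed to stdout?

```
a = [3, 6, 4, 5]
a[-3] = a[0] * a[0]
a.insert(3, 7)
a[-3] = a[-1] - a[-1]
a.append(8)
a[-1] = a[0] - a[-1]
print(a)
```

a[-3] = a[0]*a[0] = 3*3 = 9 → [3, 9, 4, 5]
insert 7 at 3 → [3, 9, 4, 7, 5]
a[-3] = a[-1]-a[-1] = 5-5 = 0 → [3, 9, 0, 7, 5]
append 8 → [3, 9, 0, 7, 5, 8]
a[-1] = a[0]-a[-1] = 3-8 = -5 → [3, 9, 0, 7, 5, -5]

[3, 9, 0, 7, 5, -5]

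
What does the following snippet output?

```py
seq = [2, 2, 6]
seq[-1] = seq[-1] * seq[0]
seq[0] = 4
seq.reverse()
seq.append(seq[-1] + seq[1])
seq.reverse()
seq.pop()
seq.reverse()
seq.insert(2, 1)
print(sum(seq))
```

seq[-1] = seq[-1]*seq[0] = 6*2 = 12 → [2, 2, 12]
seq[0] = 4 → [4, 2, 12]
reverse → [12, 2, 4]
append seq[-1]+seq[1] = 4+2 = 6 → [12, 2, 4, 6]
reverse → [6, 4, 2, 12]
pop() removes 12 → [6, 4, 2]
reverse → [2, 4, 6]
insert 1 at 2 → [2, 4, 1, 6]
sum = 13

13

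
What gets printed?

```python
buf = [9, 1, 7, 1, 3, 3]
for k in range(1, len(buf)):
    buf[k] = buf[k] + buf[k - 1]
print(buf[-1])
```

k=1: buf[1] = 1+9 = 10 → [9, 10, 7, 1, 3, 3]
k=2: buf[2] = 7+10 = 17 → [9, 10, 17, 1, 3, 3]
k=3: buf[3] = 1+17 = 18 → [9, 10, 17, 18, 3, 3]
k=4: buf[4] = 3+18 = 21 → [9, 10, 17, 18, 21, 3]
k=5: buf[5] = 3+21 = 24 → [9, 10, 17, 18, 21, 24]

24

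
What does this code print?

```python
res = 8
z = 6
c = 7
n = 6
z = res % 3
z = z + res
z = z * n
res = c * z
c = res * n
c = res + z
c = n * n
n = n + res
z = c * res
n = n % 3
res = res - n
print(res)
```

420

z = 8%3 = 2
z = 2+8 = 10
z = 10*6 = 60
res = 7*60 = 420
c = 420*6 = 2520
c = 420+60 = 480
c = 6*6 = 36
n = 6+420 = 426
z = 36*420 = 15120
n = 426%3 = 0
res = 420-0 = 420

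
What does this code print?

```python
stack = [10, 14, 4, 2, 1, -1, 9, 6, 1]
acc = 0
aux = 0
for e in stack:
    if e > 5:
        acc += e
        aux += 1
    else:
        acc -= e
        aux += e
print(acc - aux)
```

e=10: >5, acc = 0+10 = 10; aux=1
e=14: >5, acc = 10+14 = 24; aux=2
e=4: not >5, acc = 24-4 = 20; aux=6
e=2: not >5, acc = 20-2 = 18; aux=8
e=1: not >5, acc = 18-1 = 17; aux=9
e=-1: not >5, acc = 17-(-1) = 18; aux=8
e=9: >5, acc = 18+9 = 27; aux=9
e=6: >5, acc = 27+6 = 33; aux=10
e=1: not >5, acc = 33-1 = 32; aux=11
acc-aux = 32-11 = 21

21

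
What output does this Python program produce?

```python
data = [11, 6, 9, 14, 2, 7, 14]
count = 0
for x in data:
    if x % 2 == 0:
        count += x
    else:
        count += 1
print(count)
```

39

x=11: not even, count = 0+1 = 1
x=6: even, count = 1+6 = 7
x=9: not even, count = 7+1 = 8
x=14: even, count = 8+14 = 22
x=2: even, count = 22+2 = 24
x=7: not even, count = 24+1 = 25
x=14: even, count = 25+14 = 39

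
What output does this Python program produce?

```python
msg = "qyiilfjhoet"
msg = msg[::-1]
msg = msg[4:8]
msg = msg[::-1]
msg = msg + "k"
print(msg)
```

ilfjk

reverse → 'teohjfliiyq'
slice [4:8] → 'jfli'
reverse → 'ilfj'
+ 'k' → 'ilfjk'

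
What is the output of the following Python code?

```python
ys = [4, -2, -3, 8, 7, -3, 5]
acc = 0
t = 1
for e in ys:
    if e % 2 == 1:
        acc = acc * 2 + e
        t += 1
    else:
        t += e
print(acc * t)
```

45

e=4: not odd; t=5
e=-2: not odd; t=3
e=-3: odd, acc = 0*2+(-3) = -3; t=4
e=8: not odd; t=12
e=7: odd, acc = (-3)*2+7 = 1; t=13
e=-3: odd, acc = 1*2+(-3) = -1; t=14
e=5: odd, acc = (-1)*2+5 = 3; t=15
acc*t = 3*15 = 45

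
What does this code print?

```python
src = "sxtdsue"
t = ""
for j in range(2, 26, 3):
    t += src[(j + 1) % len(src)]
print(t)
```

j=2: add src[3]='d' → 'd'
j=5: add src[6]='e' → 'de'
j=8: add src[2]='t' → 'det'
j=11: add src[5]='u' → 'detu'
j=14: add src[1]='x' → 'detux'
j=17: add src[4]='s' → 'detuxs'
j=20: add src[0]='s' → 'detuxss'
j=23: add src[3]='d' → 'detuxssd'

detuxssd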